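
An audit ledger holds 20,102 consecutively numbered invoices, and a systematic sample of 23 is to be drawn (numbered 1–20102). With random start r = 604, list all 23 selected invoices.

k = N/n = 20102/23 = 874
invoice 1: 604
invoice 2: 604 + 874 = 1478
invoice 3: 1478 + 874 = 2352
invoice 4: 2352 + 874 = 3226
invoice 5: 3226 + 874 = 4100
invoice 6: 4100 + 874 = 4974
invoice 7: 4974 + 874 = 5848
invoice 8: 5848 + 874 = 6722
invoice 9: 6722 + 874 = 7596
invoice 10: 7596 + 874 = 8470
invoice 11: 8470 + 874 = 9344
invoice 12: 9344 + 874 = 10218
invoice 13: 10218 + 874 = 11092
invoice 14: 11092 + 874 = 11966
invoice 15: 11966 + 874 = 12840
invoice 16: 12840 + 874 = 13714
invoice 17: 13714 + 874 = 14588
invoice 18: 14588 + 874 = 15462
invoice 19: 15462 + 874 = 16336
invoice 20: 16336 + 874 = 17210
invoice 21: 17210 + 874 = 18084
invoice 22: 18084 + 874 = 18958
invoice 23: 18958 + 874 = 19832

604, 1478, 2352, 3226, 4100, 4974, 5848, 6722, 7596, 8470, 9344, 10218, 11092, 11966, 12840, 13714, 14588, 15462, 16336, 17210, 18084, 18958, 19832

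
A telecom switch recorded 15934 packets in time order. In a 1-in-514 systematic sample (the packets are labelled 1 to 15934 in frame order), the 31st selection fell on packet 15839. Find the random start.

k = 514
r = 15839 − (31−1)×514 = 15839 − 15420 = 419

419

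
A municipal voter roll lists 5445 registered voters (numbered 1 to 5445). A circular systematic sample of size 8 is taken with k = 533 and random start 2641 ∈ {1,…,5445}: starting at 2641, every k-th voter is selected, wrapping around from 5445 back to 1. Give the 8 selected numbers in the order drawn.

Selection 1: 2641
Selection 2: 2641 + 533 = 3174
Selection 3: 3174 + 533 = 3707
Selection 4: 3707 + 533 = 4240
Selection 5: 4240 + 533 = 4773
Selection 6: 4773 + 533 = 5306
Selection 7: 5306 + 533 = 5839 → 5839 − 5445 = 394
Selection 8: 394 + 533 = 927

2641, 3174, 3707, 4240, 4773, 5306, 394, 927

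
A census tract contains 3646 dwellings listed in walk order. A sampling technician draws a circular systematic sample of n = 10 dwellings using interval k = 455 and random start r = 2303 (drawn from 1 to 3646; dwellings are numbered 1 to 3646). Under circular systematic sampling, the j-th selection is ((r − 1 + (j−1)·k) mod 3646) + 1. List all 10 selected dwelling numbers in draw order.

2303, 2758, 3213, 22, 477, 932, 1387, 1842, 2297, 2752

Selection 1: 2303
Selection 2: 2303 + 455 = 2758
Selection 3: 2758 + 455 = 3213
Selection 4: 3213 + 455 = 3668 → 3668 − 3646 = 22
Selection 5: 22 + 455 = 477
Selection 6: 477 + 455 = 932
Selection 7: 932 + 455 = 1387
Selection 8: 1387 + 455 = 1842
Selection 9: 1842 + 455 = 2297
Selection 10: 2297 + 455 = 2752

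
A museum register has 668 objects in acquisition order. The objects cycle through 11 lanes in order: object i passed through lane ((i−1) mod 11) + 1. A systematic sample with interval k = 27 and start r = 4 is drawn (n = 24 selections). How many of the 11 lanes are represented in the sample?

Consecutive selections differ by k = 27, so their lane numbers differ by 27 mod 11 = 5.
gcd(27, 11) = 1, so the sample visits 11/1 = 11 distinct residues mod 11.
Start 4 is lane 4; the lanes hit are 1, 2, 3, 4, 5, 6, 7, 8, 9, 10, 11.

11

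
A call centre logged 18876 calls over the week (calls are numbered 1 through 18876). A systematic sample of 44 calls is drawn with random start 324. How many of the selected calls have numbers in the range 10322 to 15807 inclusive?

13

k = 18876/44 = 429
First selection ≥ 10322: 324 + ⌈(10322−324)/429⌉·429 = 324 + 24×429 = 10620
Last selection ≤ 15807: 324 + ⌊(15807−324)/429⌋·429 = 324 + 36×429 = 15768
Count = 36 − 24 + 1 = 13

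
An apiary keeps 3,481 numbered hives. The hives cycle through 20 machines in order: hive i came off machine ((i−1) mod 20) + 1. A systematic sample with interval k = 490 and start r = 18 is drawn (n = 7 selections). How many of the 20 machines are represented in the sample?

Consecutive selections differ by k = 490, so their machine numbers differ by 490 mod 20 = 10.
gcd(490, 20) = 10, so the sample visits 20/10 = 2 distinct residues mod 20.
Start 18 is machine 18; the machines hit are 8, 18.

2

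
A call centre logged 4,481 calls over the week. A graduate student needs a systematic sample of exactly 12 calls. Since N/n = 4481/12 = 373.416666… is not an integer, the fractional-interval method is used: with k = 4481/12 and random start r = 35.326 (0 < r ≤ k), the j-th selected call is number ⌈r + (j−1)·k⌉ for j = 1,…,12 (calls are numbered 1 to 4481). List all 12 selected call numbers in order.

j=1: r + 0k = 35.326 → ⌈·⌉ = 36
j=2: r + 1k = 408.742666… → ⌈·⌉ = 409
j=3: r + 2k = 782.159333… → ⌈·⌉ = 783
j=4: r + 3k = 1155.576 → ⌈·⌉ = 1156
j=5: r + 4k = 1528.992666… → ⌈·⌉ = 1529
j=6: r + 5k = 1902.409333… → ⌈·⌉ = 1903
j=7: r + 6k = 2275.826 → ⌈·⌉ = 2276
j=8: r + 7k = 2649.242666… → ⌈·⌉ = 2650
j=9: r + 8k = 3022.659333… → ⌈·⌉ = 3023
j=10: r + 9k = 3396.076 → ⌈·⌉ = 3397
j=11: r + 10k = 3769.492666… → ⌈·⌉ = 3770
j=12: r + 11k = 4142.909333… → ⌈·⌉ = 4143

36, 409, 783, 1156, 1529, 1903, 2276, 2650, 3023, 3397, 3770, 4143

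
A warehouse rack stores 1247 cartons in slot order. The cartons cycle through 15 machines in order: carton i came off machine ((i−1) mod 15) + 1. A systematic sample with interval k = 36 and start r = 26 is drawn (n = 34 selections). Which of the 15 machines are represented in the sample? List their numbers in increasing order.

Consecutive selections differ by k = 36, so their machine numbers differ by 36 mod 15 = 6.
gcd(36, 15) = 3, so the sample visits 15/3 = 5 distinct residues mod 15.
Start 26 is machine 11; the machines hit are 2, 5, 8, 11, 14.

2, 5, 8, 11, 14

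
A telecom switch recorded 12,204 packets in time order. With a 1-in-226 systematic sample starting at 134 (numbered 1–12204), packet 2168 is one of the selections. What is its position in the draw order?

10

k = 226
position = (2168 − 134)/226 + 1 = 2034/226 + 1 = 9 + 1 = 10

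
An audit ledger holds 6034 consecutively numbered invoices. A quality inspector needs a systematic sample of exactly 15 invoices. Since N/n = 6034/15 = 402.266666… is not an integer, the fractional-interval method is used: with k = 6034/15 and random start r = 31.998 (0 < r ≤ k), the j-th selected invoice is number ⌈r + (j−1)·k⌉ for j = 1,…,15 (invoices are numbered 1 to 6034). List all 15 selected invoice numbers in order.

32, 435, 837, 1239, 1642, 2044, 2446, 2848, 3251, 3653, 4055, 4457, 4860, 5262, 5664

j=1: r + 0k = 31.998 → ⌈·⌉ = 32
j=2: r + 1k = 434.264666… → ⌈·⌉ = 435
j=3: r + 2k = 836.531333… → ⌈·⌉ = 837
j=4: r + 3k = 1238.798 → ⌈·⌉ = 1239
j=5: r + 4k = 1641.064666… → ⌈·⌉ = 1642
j=6: r + 5k = 2043.331333… → ⌈·⌉ = 2044
j=7: r + 6k = 2445.598 → ⌈·⌉ = 2446
j=8: r + 7k = 2847.864666… → ⌈·⌉ = 2848
j=9: r + 8k = 3250.131333… → ⌈·⌉ = 3251
j=10: r + 9k = 3652.398 → ⌈·⌉ = 3653
j=11: r + 10k = 4054.664666… → ⌈·⌉ = 4055
j=12: r + 11k = 4456.931333… → ⌈·⌉ = 4457
j=13: r + 12k = 4859.198 → ⌈·⌉ = 4860
j=14: r + 13k = 5261.464666… → ⌈·⌉ = 5262
j=15: r + 14k = 5663.731333… → ⌈·⌉ = 5664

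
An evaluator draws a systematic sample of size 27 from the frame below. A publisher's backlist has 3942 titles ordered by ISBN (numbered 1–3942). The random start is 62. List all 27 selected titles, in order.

62, 208, 354, 500, 646, 792, 938, 1084, 1230, 1376, 1522, 1668, 1814, 1960, 2106, 2252, 2398, 2544, 2690, 2836, 2982, 3128, 3274, 3420, 3566, 3712, 3858

k = N/n = 3942/27 = 146
title 1: 62
title 2: 62 + 146 = 208
title 3: 208 + 146 = 354
title 4: 354 + 146 = 500
title 5: 500 + 146 = 646
title 6: 646 + 146 = 792
title 7: 792 + 146 = 938
title 8: 938 + 146 = 1084
title 9: 1084 + 146 = 1230
title 10: 1230 + 146 = 1376
title 11: 1376 + 146 = 1522
title 12: 1522 + 146 = 1668
title 13: 1668 + 146 = 1814
title 14: 1814 + 146 = 1960
title 15: 1960 + 146 = 2106
title 16: 2106 + 146 = 2252
title 17: 2252 + 146 = 2398
title 18: 2398 + 146 = 2544
title 19: 2544 + 146 = 2690
title 20: 2690 + 146 = 2836
title 21: 2836 + 146 = 2982
title 22: 2982 + 146 = 3128
title 23: 3128 + 146 = 3274
title 24: 3274 + 146 = 3420
title 25: 3420 + 146 = 3566
title 26: 3566 + 146 = 3712
title 27: 3712 + 146 = 3858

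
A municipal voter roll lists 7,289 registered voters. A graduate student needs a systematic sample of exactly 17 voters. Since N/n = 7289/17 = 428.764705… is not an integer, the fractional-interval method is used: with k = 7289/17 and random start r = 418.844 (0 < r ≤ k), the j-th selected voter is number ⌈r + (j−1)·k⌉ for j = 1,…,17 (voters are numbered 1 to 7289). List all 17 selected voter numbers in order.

419, 848, 1277, 1706, 2134, 2563, 2992, 3421, 3849, 4278, 4707, 5136, 5565, 5993, 6422, 6851, 7280

j=1: r + 0k = 418.844 → ⌈·⌉ = 419
j=2: r + 1k = 847.608705… → ⌈·⌉ = 848
j=3: r + 2k = 1276.373411… → ⌈·⌉ = 1277
j=4: r + 3k = 1705.138117… → ⌈·⌉ = 1706
j=5: r + 4k = 2133.902823… → ⌈·⌉ = 2134
j=6: r + 5k = 2562.667529… → ⌈·⌉ = 2563
j=7: r + 6k = 2991.432235… → ⌈·⌉ = 2992
j=8: r + 7k = 3420.196941… → ⌈·⌉ = 3421
j=9: r + 8k = 3848.961647… → ⌈·⌉ = 3849
j=10: r + 9k = 4277.726352… → ⌈·⌉ = 4278
j=11: r + 10k = 4706.491058… → ⌈·⌉ = 4707
j=12: r + 11k = 5135.255764… → ⌈·⌉ = 5136
j=13: r + 12k = 5564.020470… → ⌈·⌉ = 5565
j=14: r + 13k = 5992.785176… → ⌈·⌉ = 5993
j=15: r + 14k = 6421.549882… → ⌈·⌉ = 6422
j=16: r + 15k = 6850.314588… → ⌈·⌉ = 6851
j=17: r + 16k = 7279.079294… → ⌈·⌉ = 7280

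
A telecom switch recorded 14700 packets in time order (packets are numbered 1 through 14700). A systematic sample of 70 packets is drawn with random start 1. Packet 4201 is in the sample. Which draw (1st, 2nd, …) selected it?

21

k = 14700/70 = 210
position = (4201 − 1)/210 + 1 = 4200/210 + 1 = 20 + 1 = 21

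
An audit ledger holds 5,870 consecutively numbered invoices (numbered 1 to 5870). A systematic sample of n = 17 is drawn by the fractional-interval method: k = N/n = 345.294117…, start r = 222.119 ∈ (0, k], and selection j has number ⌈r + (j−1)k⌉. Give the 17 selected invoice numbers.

223, 568, 913, 1259, 1604, 1949, 2294, 2640, 2985, 3330, 3676, 4021, 4366, 4711, 5057, 5402, 5747

j=1: r + 0k = 222.119 → ⌈·⌉ = 223
j=2: r + 1k = 567.413117… → ⌈·⌉ = 568
j=3: r + 2k = 912.707235… → ⌈·⌉ = 913
j=4: r + 3k = 1258.001352… → ⌈·⌉ = 1259
j=5: r + 4k = 1603.295470… → ⌈·⌉ = 1604
j=6: r + 5k = 1948.589588… → ⌈·⌉ = 1949
j=7: r + 6k = 2293.883705… → ⌈·⌉ = 2294
j=8: r + 7k = 2639.177823… → ⌈·⌉ = 2640
j=9: r + 8k = 2984.471941… → ⌈·⌉ = 2985
j=10: r + 9k = 3329.766058… → ⌈·⌉ = 3330
j=11: r + 10k = 3675.060176… → ⌈·⌉ = 3676
j=12: r + 11k = 4020.354294… → ⌈·⌉ = 4021
j=13: r + 12k = 4365.648411… → ⌈·⌉ = 4366
j=14: r + 13k = 4710.942529… → ⌈·⌉ = 4711
j=15: r + 14k = 5056.236647… → ⌈·⌉ = 5057
j=16: r + 15k = 5401.530764… → ⌈·⌉ = 5402
j=17: r + 16k = 5746.824882… → ⌈·⌉ = 5747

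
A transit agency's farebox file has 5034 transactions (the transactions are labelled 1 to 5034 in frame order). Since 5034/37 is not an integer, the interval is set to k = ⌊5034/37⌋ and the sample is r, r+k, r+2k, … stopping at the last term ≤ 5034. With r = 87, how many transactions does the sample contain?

37

k = ⌊5034/37⌋ = 136
Achieved size = ⌊(5034 − 87)/136⌋ + 1 = ⌊4947/136⌋ + 1 = 36 + 1 = 37
(last selection: 87 + 36×136 = 4983 ≤ 5034; next would be 5119 > 5034)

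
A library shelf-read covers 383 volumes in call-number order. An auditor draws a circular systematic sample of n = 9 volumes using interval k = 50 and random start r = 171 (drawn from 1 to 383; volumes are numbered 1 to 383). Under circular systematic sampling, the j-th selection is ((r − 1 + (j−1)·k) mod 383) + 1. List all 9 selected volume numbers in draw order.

171, 221, 271, 321, 371, 38, 88, 138, 188

Selection 1: 171
Selection 2: 171 + 50 = 221
Selection 3: 221 + 50 = 271
Selection 4: 271 + 50 = 321
Selection 5: 321 + 50 = 371
Selection 6: 371 + 50 = 421 → 421 − 383 = 38
Selection 7: 38 + 50 = 88
Selection 8: 88 + 50 = 138
Selection 9: 138 + 50 = 188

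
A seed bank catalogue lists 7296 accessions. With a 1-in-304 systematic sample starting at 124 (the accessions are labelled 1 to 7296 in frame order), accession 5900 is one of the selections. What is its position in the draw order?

k = 304
position = (5900 − 124)/304 + 1 = 5776/304 + 1 = 19 + 1 = 20

20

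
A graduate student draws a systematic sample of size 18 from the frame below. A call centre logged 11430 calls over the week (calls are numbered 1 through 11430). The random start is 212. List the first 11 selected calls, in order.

k = N/n = 11430/18 = 635
call 1: 212
call 2: 212 + 635 = 847
call 3: 847 + 635 = 1482
call 4: 1482 + 635 = 2117
call 5: 2117 + 635 = 2752
call 6: 2752 + 635 = 3387
call 7: 3387 + 635 = 4022
call 8: 4022 + 635 = 4657
call 9: 4657 + 635 = 5292
call 10: 5292 + 635 = 5927
call 11: 5927 + 635 = 6562

212, 847, 1482, 2117, 2752, 3387, 4022, 4657, 5292, 5927, 6562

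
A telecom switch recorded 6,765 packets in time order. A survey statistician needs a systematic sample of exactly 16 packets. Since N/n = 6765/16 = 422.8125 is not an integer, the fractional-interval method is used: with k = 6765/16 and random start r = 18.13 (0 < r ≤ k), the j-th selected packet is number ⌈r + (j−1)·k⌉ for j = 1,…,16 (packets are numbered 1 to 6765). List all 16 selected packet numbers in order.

j=1: r + 0k = 18.13 → ⌈·⌉ = 19
j=2: r + 1k = 440.9425 → ⌈·⌉ = 441
j=3: r + 2k = 863.755 → ⌈·⌉ = 864
j=4: r + 3k = 1286.5675 → ⌈·⌉ = 1287
j=5: r + 4k = 1709.38 → ⌈·⌉ = 1710
j=6: r + 5k = 2132.1925 → ⌈·⌉ = 2133
j=7: r + 6k = 2555.005 → ⌈·⌉ = 2556
j=8: r + 7k = 2977.8175 → ⌈·⌉ = 2978
j=9: r + 8k = 3400.63 → ⌈·⌉ = 3401
j=10: r + 9k = 3823.4425 → ⌈·⌉ = 3824
j=11: r + 10k = 4246.255 → ⌈·⌉ = 4247
j=12: r + 11k = 4669.0675 → ⌈·⌉ = 4670
j=13: r + 12k = 5091.88 → ⌈·⌉ = 5092
j=14: r + 13k = 5514.6925 → ⌈·⌉ = 5515
j=15: r + 14k = 5937.505 → ⌈·⌉ = 5938
j=16: r + 15k = 6360.3175 → ⌈·⌉ = 6361

19, 441, 864, 1287, 1710, 2133, 2556, 2978, 3401, 3824, 4247, 4670, 5092, 5515, 5938, 6361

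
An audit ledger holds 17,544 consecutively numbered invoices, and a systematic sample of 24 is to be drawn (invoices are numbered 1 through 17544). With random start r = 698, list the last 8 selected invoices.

12394, 13125, 13856, 14587, 15318, 16049, 16780, 17511

k = N/n = 17544/24 = 731
17th selection = 698 + 16×731 = 12394
18th: 12394 + 731 = 13125
19th: 13125 + 731 = 13856
20th: 13856 + 731 = 14587
21st: 14587 + 731 = 15318
22nd: 15318 + 731 = 16049
23rd: 16049 + 731 = 16780
24th: 16780 + 731 = 17511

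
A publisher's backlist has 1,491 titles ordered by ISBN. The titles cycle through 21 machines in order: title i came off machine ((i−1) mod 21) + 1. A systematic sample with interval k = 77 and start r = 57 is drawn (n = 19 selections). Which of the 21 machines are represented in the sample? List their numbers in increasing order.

Consecutive selections differ by k = 77, so their machine numbers differ by 77 mod 21 = 14.
gcd(77, 21) = 7, so the sample visits 21/7 = 3 distinct residues mod 21.
Start 57 is machine 15; the machines hit are 1, 8, 15.

1, 8, 15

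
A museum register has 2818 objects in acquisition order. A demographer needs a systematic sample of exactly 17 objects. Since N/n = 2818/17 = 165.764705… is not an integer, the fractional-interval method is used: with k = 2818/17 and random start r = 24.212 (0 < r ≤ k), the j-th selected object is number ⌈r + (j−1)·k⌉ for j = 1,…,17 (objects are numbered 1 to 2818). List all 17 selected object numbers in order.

25, 190, 356, 522, 688, 854, 1019, 1185, 1351, 1517, 1682, 1848, 2014, 2180, 2345, 2511, 2677

j=1: r + 0k = 24.212 → ⌈·⌉ = 25
j=2: r + 1k = 189.976705… → ⌈·⌉ = 190
j=3: r + 2k = 355.741411… → ⌈·⌉ = 356
j=4: r + 3k = 521.506117… → ⌈·⌉ = 522
j=5: r + 4k = 687.270823… → ⌈·⌉ = 688
j=6: r + 5k = 853.035529… → ⌈·⌉ = 854
j=7: r + 6k = 1018.800235… → ⌈·⌉ = 1019
j=8: r + 7k = 1184.564941… → ⌈·⌉ = 1185
j=9: r + 8k = 1350.329647… → ⌈·⌉ = 1351
j=10: r + 9k = 1516.094352… → ⌈·⌉ = 1517
j=11: r + 10k = 1681.859058… → ⌈·⌉ = 1682
j=12: r + 11k = 1847.623764… → ⌈·⌉ = 1848
j=13: r + 12k = 2013.388470… → ⌈·⌉ = 2014
j=14: r + 13k = 2179.153176… → ⌈·⌉ = 2180
j=15: r + 14k = 2344.917882… → ⌈·⌉ = 2345
j=16: r + 15k = 2510.682588… → ⌈·⌉ = 2511
j=17: r + 16k = 2676.447294… → ⌈·⌉ = 2677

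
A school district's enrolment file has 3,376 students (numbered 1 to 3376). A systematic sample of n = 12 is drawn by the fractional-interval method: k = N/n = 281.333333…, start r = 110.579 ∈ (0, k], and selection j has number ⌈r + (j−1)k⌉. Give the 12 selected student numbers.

j=1: r + 0k = 110.579 → ⌈·⌉ = 111
j=2: r + 1k = 391.912333… → ⌈·⌉ = 392
j=3: r + 2k = 673.245666… → ⌈·⌉ = 674
j=4: r + 3k = 954.579 → ⌈·⌉ = 955
j=5: r + 4k = 1235.912333… → ⌈·⌉ = 1236
j=6: r + 5k = 1517.245666… → ⌈·⌉ = 1518
j=7: r + 6k = 1798.579 → ⌈·⌉ = 1799
j=8: r + 7k = 2079.912333… → ⌈·⌉ = 2080
j=9: r + 8k = 2361.245666… → ⌈·⌉ = 2362
j=10: r + 9k = 2642.579 → ⌈·⌉ = 2643
j=11: r + 10k = 2923.912333… → ⌈·⌉ = 2924
j=12: r + 11k = 3205.245666… → ⌈·⌉ = 3206

111, 392, 674, 955, 1236, 1518, 1799, 2080, 2362, 2643, 2924, 3206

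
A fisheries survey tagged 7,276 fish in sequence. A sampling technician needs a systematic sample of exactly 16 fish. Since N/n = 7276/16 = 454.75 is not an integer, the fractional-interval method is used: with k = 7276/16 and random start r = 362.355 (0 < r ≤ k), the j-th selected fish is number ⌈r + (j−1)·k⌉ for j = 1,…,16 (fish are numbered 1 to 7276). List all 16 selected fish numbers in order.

363, 818, 1272, 1727, 2182, 2637, 3091, 3546, 4001, 4456, 4910, 5365, 5820, 6275, 6729, 7184

j=1: r + 0k = 362.355 → ⌈·⌉ = 363
j=2: r + 1k = 817.105 → ⌈·⌉ = 818
j=3: r + 2k = 1271.855 → ⌈·⌉ = 1272
j=4: r + 3k = 1726.605 → ⌈·⌉ = 1727
j=5: r + 4k = 2181.355 → ⌈·⌉ = 2182
j=6: r + 5k = 2636.105 → ⌈·⌉ = 2637
j=7: r + 6k = 3090.855 → ⌈·⌉ = 3091
j=8: r + 7k = 3545.605 → ⌈·⌉ = 3546
j=9: r + 8k = 4000.355 → ⌈·⌉ = 4001
j=10: r + 9k = 4455.105 → ⌈·⌉ = 4456
j=11: r + 10k = 4909.855 → ⌈·⌉ = 4910
j=12: r + 11k = 5364.605 → ⌈·⌉ = 5365
j=13: r + 12k = 5819.355 → ⌈·⌉ = 5820
j=14: r + 13k = 6274.105 → ⌈·⌉ = 6275
j=15: r + 14k = 6728.855 → ⌈·⌉ = 6729
j=16: r + 15k = 7183.605 → ⌈·⌉ = 7184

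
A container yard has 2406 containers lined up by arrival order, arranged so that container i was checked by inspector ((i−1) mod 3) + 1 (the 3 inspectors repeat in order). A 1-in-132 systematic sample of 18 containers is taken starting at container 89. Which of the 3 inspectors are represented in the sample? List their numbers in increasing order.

Consecutive selections differ by k = 132, so their inspector numbers differ by 132 mod 3 = 0.
gcd(132, 3) = 3, so the sample visits 3/3 = 1 distinct residues mod 3.
Start 89 is inspector 2; the inspectors hit are 2.

2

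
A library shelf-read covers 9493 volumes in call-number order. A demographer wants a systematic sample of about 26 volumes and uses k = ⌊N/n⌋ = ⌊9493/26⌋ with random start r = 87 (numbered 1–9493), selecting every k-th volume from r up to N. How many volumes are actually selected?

26

k = ⌊9493/26⌋ = 365
Achieved size = ⌊(9493 − 87)/365⌋ + 1 = ⌊9406/365⌋ + 1 = 25 + 1 = 26
(last selection: 87 + 25×365 = 9212 ≤ 9493; next would be 9577 > 9493)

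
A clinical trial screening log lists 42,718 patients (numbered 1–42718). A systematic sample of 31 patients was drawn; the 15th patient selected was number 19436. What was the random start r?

144

k = 42718/31 = 1378
r = 19436 − (15−1)×1378 = 19436 − 19292 = 144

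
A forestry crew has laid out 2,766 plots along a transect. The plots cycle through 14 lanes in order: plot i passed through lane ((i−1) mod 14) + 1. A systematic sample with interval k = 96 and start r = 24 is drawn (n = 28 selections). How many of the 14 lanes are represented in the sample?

Consecutive selections differ by k = 96, so their lane numbers differ by 96 mod 14 = 12.
gcd(96, 14) = 2, so the sample visits 14/2 = 7 distinct residues mod 14.
Start 24 is lane 10; the lanes hit are 2, 4, 6, 8, 10, 12, 14.

7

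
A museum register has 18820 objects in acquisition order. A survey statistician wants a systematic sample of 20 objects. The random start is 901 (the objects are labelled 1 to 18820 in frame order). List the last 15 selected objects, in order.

k = N/n = 18820/20 = 941
6th selection = 901 + 5×941 = 5606
7th: 5606 + 941 = 6547
8th: 6547 + 941 = 7488
9th: 7488 + 941 = 8429
10th: 8429 + 941 = 9370
11th: 9370 + 941 = 10311
12th: 10311 + 941 = 11252
13th: 11252 + 941 = 12193
14th: 12193 + 941 = 13134
15th: 13134 + 941 = 14075
16th: 14075 + 941 = 15016
17th: 15016 + 941 = 15957
18th: 15957 + 941 = 16898
19th: 16898 + 941 = 17839
20th: 17839 + 941 = 18780

5606, 6547, 7488, 8429, 9370, 10311, 11252, 12193, 13134, 14075, 15016, 15957, 16898, 17839, 18780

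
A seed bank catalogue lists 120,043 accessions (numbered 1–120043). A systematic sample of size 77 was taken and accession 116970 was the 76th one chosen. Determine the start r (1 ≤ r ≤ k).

45

k = 120043/77 = 1559
r = 116970 − (76−1)×1559 = 116970 − 116925 = 45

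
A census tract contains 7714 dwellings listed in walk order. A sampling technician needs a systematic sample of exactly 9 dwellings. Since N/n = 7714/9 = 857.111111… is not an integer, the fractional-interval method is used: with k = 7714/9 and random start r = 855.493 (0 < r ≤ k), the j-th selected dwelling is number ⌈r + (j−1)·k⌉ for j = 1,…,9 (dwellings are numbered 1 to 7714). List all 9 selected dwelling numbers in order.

856, 1713, 2570, 3427, 4284, 5142, 5999, 6856, 7713

j=1: r + 0k = 855.493 → ⌈·⌉ = 856
j=2: r + 1k = 1712.604111… → ⌈·⌉ = 1713
j=3: r + 2k = 2569.715222… → ⌈·⌉ = 2570
j=4: r + 3k = 3426.826333… → ⌈·⌉ = 3427
j=5: r + 4k = 4283.937444… → ⌈·⌉ = 4284
j=6: r + 5k = 5141.048555… → ⌈·⌉ = 5142
j=7: r + 6k = 5998.159666… → ⌈·⌉ = 5999
j=8: r + 7k = 6855.270777… → ⌈·⌉ = 6856
j=9: r + 8k = 7712.381888… → ⌈·⌉ = 7713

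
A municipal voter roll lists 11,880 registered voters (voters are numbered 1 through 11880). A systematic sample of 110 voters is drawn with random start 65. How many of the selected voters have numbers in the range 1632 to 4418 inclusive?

26

k = 11880/110 = 108
First selection ≥ 1632: 65 + ⌈(1632−65)/108⌉·108 = 65 + 15×108 = 1685
Last selection ≤ 4418: 65 + ⌊(4418−65)/108⌋·108 = 65 + 40×108 = 4385
Count = 40 − 15 + 1 = 26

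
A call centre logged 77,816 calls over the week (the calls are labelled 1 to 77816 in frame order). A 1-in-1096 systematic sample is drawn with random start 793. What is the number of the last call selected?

k = 1096
71st selection = r + (71−1)·k = 793 + 70×1096 = 793 + 76720 = 77513

77513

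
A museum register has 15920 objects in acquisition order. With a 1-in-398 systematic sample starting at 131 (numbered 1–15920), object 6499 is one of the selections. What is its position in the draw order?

17

k = 398
position = (6499 − 131)/398 + 1 = 6368/398 + 1 = 16 + 1 = 17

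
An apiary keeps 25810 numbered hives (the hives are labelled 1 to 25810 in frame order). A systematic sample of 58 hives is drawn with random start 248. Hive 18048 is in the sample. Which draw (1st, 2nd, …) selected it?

41

k = 25810/58 = 445
position = (18048 − 248)/445 + 1 = 17800/445 + 1 = 40 + 1 = 41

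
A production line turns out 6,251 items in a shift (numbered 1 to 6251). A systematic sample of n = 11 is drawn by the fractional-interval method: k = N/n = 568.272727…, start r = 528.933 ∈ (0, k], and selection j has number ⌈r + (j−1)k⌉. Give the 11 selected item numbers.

529, 1098, 1666, 2234, 2803, 3371, 3939, 4507, 5076, 5644, 6212

j=1: r + 0k = 528.933 → ⌈·⌉ = 529
j=2: r + 1k = 1097.205727… → ⌈·⌉ = 1098
j=3: r + 2k = 1665.478454… → ⌈·⌉ = 1666
j=4: r + 3k = 2233.751181… → ⌈·⌉ = 2234
j=5: r + 4k = 2802.023909… → ⌈·⌉ = 2803
j=6: r + 5k = 3370.296636… → ⌈·⌉ = 3371
j=7: r + 6k = 3938.569363… → ⌈·⌉ = 3939
j=8: r + 7k = 4506.842090… → ⌈·⌉ = 4507
j=9: r + 8k = 5075.114818… → ⌈·⌉ = 5076
j=10: r + 9k = 5643.387545… → ⌈·⌉ = 5644
j=11: r + 10k = 6211.660272… → ⌈·⌉ = 6212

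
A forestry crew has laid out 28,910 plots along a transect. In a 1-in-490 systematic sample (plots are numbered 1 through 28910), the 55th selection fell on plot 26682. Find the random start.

k = 490
r = 26682 − (55−1)×490 = 26682 − 26460 = 222

222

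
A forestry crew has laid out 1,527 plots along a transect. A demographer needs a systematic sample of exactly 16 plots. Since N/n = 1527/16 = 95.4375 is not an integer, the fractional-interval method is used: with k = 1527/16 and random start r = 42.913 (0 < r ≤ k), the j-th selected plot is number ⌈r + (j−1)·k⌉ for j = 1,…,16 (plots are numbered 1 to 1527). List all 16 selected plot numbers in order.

j=1: r + 0k = 42.913 → ⌈·⌉ = 43
j=2: r + 1k = 138.3505 → ⌈·⌉ = 139
j=3: r + 2k = 233.788 → ⌈·⌉ = 234
j=4: r + 3k = 329.2255 → ⌈·⌉ = 330
j=5: r + 4k = 424.663 → ⌈·⌉ = 425
j=6: r + 5k = 520.1005 → ⌈·⌉ = 521
j=7: r + 6k = 615.538 → ⌈·⌉ = 616
j=8: r + 7k = 710.9755 → ⌈·⌉ = 711
j=9: r + 8k = 806.413 → ⌈·⌉ = 807
j=10: r + 9k = 901.8505 → ⌈·⌉ = 902
j=11: r + 10k = 997.288 → ⌈·⌉ = 998
j=12: r + 11k = 1092.7255 → ⌈·⌉ = 1093
j=13: r + 12k = 1188.163 → ⌈·⌉ = 1189
j=14: r + 13k = 1283.6005 → ⌈·⌉ = 1284
j=15: r + 14k = 1379.038 → ⌈·⌉ = 1380
j=16: r + 15k = 1474.4755 → ⌈·⌉ = 1475

43, 139, 234, 330, 425, 521, 616, 711, 807, 902, 998, 1093, 1189, 1284, 1380, 1475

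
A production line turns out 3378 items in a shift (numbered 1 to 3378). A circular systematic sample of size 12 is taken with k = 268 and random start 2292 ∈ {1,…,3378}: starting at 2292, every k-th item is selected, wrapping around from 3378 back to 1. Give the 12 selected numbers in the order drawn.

2292, 2560, 2828, 3096, 3364, 254, 522, 790, 1058, 1326, 1594, 1862

Selection 1: 2292
Selection 2: 2292 + 268 = 2560
Selection 3: 2560 + 268 = 2828
Selection 4: 2828 + 268 = 3096
Selection 5: 3096 + 268 = 3364
Selection 6: 3364 + 268 = 3632 → 3632 − 3378 = 254
Selection 7: 254 + 268 = 522
Selection 8: 522 + 268 = 790
Selection 9: 790 + 268 = 1058
Selection 10: 1058 + 268 = 1326
Selection 11: 1326 + 268 = 1594
Selection 12: 1594 + 268 = 1862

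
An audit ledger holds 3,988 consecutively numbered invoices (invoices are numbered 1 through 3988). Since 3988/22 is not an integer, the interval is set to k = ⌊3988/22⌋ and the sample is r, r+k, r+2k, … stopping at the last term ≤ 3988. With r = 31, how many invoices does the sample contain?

22

k = ⌊3988/22⌋ = 181
Achieved size = ⌊(3988 − 31)/181⌋ + 1 = ⌊3957/181⌋ + 1 = 21 + 1 = 22
(last selection: 31 + 21×181 = 3832 ≤ 3988; next would be 4013 > 3988)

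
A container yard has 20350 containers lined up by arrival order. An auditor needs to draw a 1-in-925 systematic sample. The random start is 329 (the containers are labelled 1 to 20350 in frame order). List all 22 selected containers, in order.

container 1: 329
container 2: 329 + 925 = 1254
container 3: 1254 + 925 = 2179
container 4: 2179 + 925 = 3104
container 5: 3104 + 925 = 4029
container 6: 4029 + 925 = 4954
container 7: 4954 + 925 = 5879
container 8: 5879 + 925 = 6804
container 9: 6804 + 925 = 7729
container 10: 7729 + 925 = 8654
container 11: 8654 + 925 = 9579
container 12: 9579 + 925 = 10504
container 13: 10504 + 925 = 11429
container 14: 11429 + 925 = 12354
container 15: 12354 + 925 = 13279
container 16: 13279 + 925 = 14204
container 17: 14204 + 925 = 15129
container 18: 15129 + 925 = 16054
container 19: 16054 + 925 = 16979
container 20: 16979 + 925 = 17904
container 21: 17904 + 925 = 18829
container 22: 18829 + 925 = 19754

329, 1254, 2179, 3104, 4029, 4954, 5879, 6804, 7729, 8654, 9579, 10504, 11429, 12354, 13279, 14204, 15129, 16054, 16979, 17904, 18829, 19754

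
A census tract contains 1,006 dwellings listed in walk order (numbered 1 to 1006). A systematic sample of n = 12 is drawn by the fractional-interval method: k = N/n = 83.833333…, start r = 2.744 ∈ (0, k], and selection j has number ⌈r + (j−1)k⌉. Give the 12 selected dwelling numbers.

3, 87, 171, 255, 339, 422, 506, 590, 674, 758, 842, 925

j=1: r + 0k = 2.744 → ⌈·⌉ = 3
j=2: r + 1k = 86.577333… → ⌈·⌉ = 87
j=3: r + 2k = 170.410666… → ⌈·⌉ = 171
j=4: r + 3k = 254.244 → ⌈·⌉ = 255
j=5: r + 4k = 338.077333… → ⌈·⌉ = 339
j=6: r + 5k = 421.910666… → ⌈·⌉ = 422
j=7: r + 6k = 505.744 → ⌈·⌉ = 506
j=8: r + 7k = 589.577333… → ⌈·⌉ = 590
j=9: r + 8k = 673.410666… → ⌈·⌉ = 674
j=10: r + 9k = 757.244 → ⌈·⌉ = 758
j=11: r + 10k = 841.077333… → ⌈·⌉ = 842
j=12: r + 11k = 924.910666… → ⌈·⌉ = 925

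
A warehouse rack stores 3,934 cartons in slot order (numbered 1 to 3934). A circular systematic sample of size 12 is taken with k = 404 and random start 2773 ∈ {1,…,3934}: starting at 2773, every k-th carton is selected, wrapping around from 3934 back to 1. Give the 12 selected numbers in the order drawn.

Selection 1: 2773
Selection 2: 2773 + 404 = 3177
Selection 3: 3177 + 404 = 3581
Selection 4: 3581 + 404 = 3985 → 3985 − 3934 = 51
Selection 5: 51 + 404 = 455
Selection 6: 455 + 404 = 859
Selection 7: 859 + 404 = 1263
Selection 8: 1263 + 404 = 1667
Selection 9: 1667 + 404 = 2071
Selection 10: 2071 + 404 = 2475
Selection 11: 2475 + 404 = 2879
Selection 12: 2879 + 404 = 3283

2773, 3177, 3581, 51, 455, 859, 1263, 1667, 2071, 2475, 2879, 3283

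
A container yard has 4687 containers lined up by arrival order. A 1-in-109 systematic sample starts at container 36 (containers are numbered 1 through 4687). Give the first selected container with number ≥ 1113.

1126

k = 109
Steps past start: ⌈(1113 − 36)/109⌉ = ⌈1077/109⌉ = 10
Selected container: 36 + 10×109 = 1126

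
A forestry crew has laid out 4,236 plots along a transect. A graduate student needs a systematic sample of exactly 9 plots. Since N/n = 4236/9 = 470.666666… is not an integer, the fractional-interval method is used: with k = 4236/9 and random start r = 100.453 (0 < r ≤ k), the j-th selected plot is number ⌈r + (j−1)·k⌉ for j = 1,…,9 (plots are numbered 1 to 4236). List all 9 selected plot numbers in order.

j=1: r + 0k = 100.453 → ⌈·⌉ = 101
j=2: r + 1k = 571.119666… → ⌈·⌉ = 572
j=3: r + 2k = 1041.786333… → ⌈·⌉ = 1042
j=4: r + 3k = 1512.453 → ⌈·⌉ = 1513
j=5: r + 4k = 1983.119666… → ⌈·⌉ = 1984
j=6: r + 5k = 2453.786333… → ⌈·⌉ = 2454
j=7: r + 6k = 2924.453 → ⌈·⌉ = 2925
j=8: r + 7k = 3395.119666… → ⌈·⌉ = 3396
j=9: r + 8k = 3865.786333… → ⌈·⌉ = 3866

101, 572, 1042, 1513, 1984, 2454, 2925, 3396, 3866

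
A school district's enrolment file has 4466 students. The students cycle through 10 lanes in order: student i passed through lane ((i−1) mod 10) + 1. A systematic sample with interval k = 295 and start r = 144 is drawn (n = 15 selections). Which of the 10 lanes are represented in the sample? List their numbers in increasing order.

Consecutive selections differ by k = 295, so their lane numbers differ by 295 mod 10 = 5.
gcd(295, 10) = 5, so the sample visits 10/5 = 2 distinct residues mod 10.
Start 144 is lane 4; the lanes hit are 4, 9.

4, 9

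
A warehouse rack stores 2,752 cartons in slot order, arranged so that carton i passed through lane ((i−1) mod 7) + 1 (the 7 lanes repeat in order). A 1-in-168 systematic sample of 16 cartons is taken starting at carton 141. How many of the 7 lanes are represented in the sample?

Consecutive selections differ by k = 168, so their lane numbers differ by 168 mod 7 = 0.
gcd(168, 7) = 7, so the sample visits 7/7 = 1 distinct residues mod 7.
Start 141 is lane 1; the lanes hit are 1.

1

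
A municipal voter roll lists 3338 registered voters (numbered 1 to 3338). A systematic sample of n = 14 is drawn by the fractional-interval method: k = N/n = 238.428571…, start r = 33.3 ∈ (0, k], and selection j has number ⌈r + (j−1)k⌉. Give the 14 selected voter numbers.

j=1: r + 0k = 33.3 → ⌈·⌉ = 34
j=2: r + 1k = 271.728571… → ⌈·⌉ = 272
j=3: r + 2k = 510.157142… → ⌈·⌉ = 511
j=4: r + 3k = 748.585714… → ⌈·⌉ = 749
j=5: r + 4k = 987.014285… → ⌈·⌉ = 988
j=6: r + 5k = 1225.442857… → ⌈·⌉ = 1226
j=7: r + 6k = 1463.871428… → ⌈·⌉ = 1464
j=8: r + 7k = 1702.3 → ⌈·⌉ = 1703
j=9: r + 8k = 1940.728571… → ⌈·⌉ = 1941
j=10: r + 9k = 2179.157142… → ⌈·⌉ = 2180
j=11: r + 10k = 2417.585714… → ⌈·⌉ = 2418
j=12: r + 11k = 2656.014285… → ⌈·⌉ = 2657
j=13: r + 12k = 2894.442857… → ⌈·⌉ = 2895
j=14: r + 13k = 3132.871428… → ⌈·⌉ = 3133

34, 272, 511, 749, 988, 1226, 1464, 1703, 1941, 2180, 2418, 2657, 2895, 3133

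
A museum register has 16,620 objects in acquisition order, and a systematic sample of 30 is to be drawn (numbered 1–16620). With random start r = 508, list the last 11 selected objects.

k = N/n = 16620/30 = 554
20th selection = 508 + 19×554 = 11034
21st: 11034 + 554 = 11588
22nd: 11588 + 554 = 12142
23rd: 12142 + 554 = 12696
24th: 12696 + 554 = 13250
25th: 13250 + 554 = 13804
26th: 13804 + 554 = 14358
27th: 14358 + 554 = 14912
28th: 14912 + 554 = 15466
29th: 15466 + 554 = 16020
30th: 16020 + 554 = 16574

11034, 11588, 12142, 12696, 13250, 13804, 14358, 14912, 15466, 16020, 16574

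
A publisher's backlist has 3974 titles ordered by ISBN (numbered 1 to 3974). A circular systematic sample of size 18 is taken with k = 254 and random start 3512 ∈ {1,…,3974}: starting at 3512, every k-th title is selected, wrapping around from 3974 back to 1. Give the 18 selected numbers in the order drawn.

3512, 3766, 46, 300, 554, 808, 1062, 1316, 1570, 1824, 2078, 2332, 2586, 2840, 3094, 3348, 3602, 3856

Selection 1: 3512
Selection 2: 3512 + 254 = 3766
Selection 3: 3766 + 254 = 4020 → 4020 − 3974 = 46
Selection 4: 46 + 254 = 300
Selection 5: 300 + 254 = 554
Selection 6: 554 + 254 = 808
Selection 7: 808 + 254 = 1062
Selection 8: 1062 + 254 = 1316
Selection 9: 1316 + 254 = 1570
Selection 10: 1570 + 254 = 1824
Selection 11: 1824 + 254 = 2078
Selection 12: 2078 + 254 = 2332
Selection 13: 2332 + 254 = 2586
Selection 14: 2586 + 254 = 2840
Selection 15: 2840 + 254 = 3094
Selection 16: 3094 + 254 = 3348
Selection 17: 3348 + 254 = 3602
Selection 18: 3602 + 254 = 3856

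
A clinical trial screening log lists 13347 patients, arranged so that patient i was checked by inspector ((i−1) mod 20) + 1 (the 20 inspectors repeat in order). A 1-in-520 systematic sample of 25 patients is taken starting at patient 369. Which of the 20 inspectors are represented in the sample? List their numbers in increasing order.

Consecutive selections differ by k = 520, so their inspector numbers differ by 520 mod 20 = 0.
gcd(520, 20) = 20, so the sample visits 20/20 = 1 distinct residues mod 20.
Start 369 is inspector 9; the inspectors hit are 9.

9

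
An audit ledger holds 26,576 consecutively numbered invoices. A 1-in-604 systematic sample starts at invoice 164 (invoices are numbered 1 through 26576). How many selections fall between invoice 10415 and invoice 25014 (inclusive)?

25

k = 604
First selection ≥ 10415: 164 + ⌈(10415−164)/604⌉·604 = 164 + 17×604 = 10432
Last selection ≤ 25014: 164 + ⌊(25014−164)/604⌋·604 = 164 + 41×604 = 24928
Count = 41 − 17 + 1 = 25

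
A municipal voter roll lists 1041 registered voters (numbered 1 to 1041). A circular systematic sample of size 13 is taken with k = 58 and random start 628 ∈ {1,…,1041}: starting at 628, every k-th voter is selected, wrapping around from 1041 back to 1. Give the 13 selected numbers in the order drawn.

Selection 1: 628
Selection 2: 628 + 58 = 686
Selection 3: 686 + 58 = 744
Selection 4: 744 + 58 = 802
Selection 5: 802 + 58 = 860
Selection 6: 860 + 58 = 918
Selection 7: 918 + 58 = 976
Selection 8: 976 + 58 = 1034
Selection 9: 1034 + 58 = 1092 → 1092 − 1041 = 51
Selection 10: 51 + 58 = 109
Selection 11: 109 + 58 = 167
Selection 12: 167 + 58 = 225
Selection 13: 225 + 58 = 283

628, 686, 744, 802, 860, 918, 976, 1034, 51, 109, 167, 225, 283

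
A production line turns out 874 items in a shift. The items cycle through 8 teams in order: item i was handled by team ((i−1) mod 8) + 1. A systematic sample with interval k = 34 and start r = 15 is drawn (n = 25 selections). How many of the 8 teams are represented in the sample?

4

Consecutive selections differ by k = 34, so their team numbers differ by 34 mod 8 = 2.
gcd(34, 8) = 2, so the sample visits 8/2 = 4 distinct residues mod 8.
Start 15 is team 7; the teams hit are 1, 3, 5, 7.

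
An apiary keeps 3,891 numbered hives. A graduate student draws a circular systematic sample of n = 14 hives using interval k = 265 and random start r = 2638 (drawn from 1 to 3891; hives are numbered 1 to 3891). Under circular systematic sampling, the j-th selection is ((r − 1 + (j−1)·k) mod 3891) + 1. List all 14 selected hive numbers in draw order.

2638, 2903, 3168, 3433, 3698, 72, 337, 602, 867, 1132, 1397, 1662, 1927, 2192

Selection 1: 2638
Selection 2: 2638 + 265 = 2903
Selection 3: 2903 + 265 = 3168
Selection 4: 3168 + 265 = 3433
Selection 5: 3433 + 265 = 3698
Selection 6: 3698 + 265 = 3963 → 3963 − 3891 = 72
Selection 7: 72 + 265 = 337
Selection 8: 337 + 265 = 602
Selection 9: 602 + 265 = 867
Selection 10: 867 + 265 = 1132
Selection 11: 1132 + 265 = 1397
Selection 12: 1397 + 265 = 1662
Selection 13: 1662 + 265 = 1927
Selection 14: 1927 + 265 = 2192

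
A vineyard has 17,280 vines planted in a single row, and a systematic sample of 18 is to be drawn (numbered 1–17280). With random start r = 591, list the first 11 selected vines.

591, 1551, 2511, 3471, 4431, 5391, 6351, 7311, 8271, 9231, 10191

k = N/n = 17280/18 = 960
vine 1: 591
vine 2: 591 + 960 = 1551
vine 3: 1551 + 960 = 2511
vine 4: 2511 + 960 = 3471
vine 5: 3471 + 960 = 4431
vine 6: 4431 + 960 = 5391
vine 7: 5391 + 960 = 6351
vine 8: 6351 + 960 = 7311
vine 9: 7311 + 960 = 8271
vine 10: 8271 + 960 = 9231
vine 11: 9231 + 960 = 10191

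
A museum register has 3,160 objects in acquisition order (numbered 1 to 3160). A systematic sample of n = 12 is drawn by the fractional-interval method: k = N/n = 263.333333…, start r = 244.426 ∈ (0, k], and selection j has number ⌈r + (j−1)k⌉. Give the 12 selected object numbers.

j=1: r + 0k = 244.426 → ⌈·⌉ = 245
j=2: r + 1k = 507.759333… → ⌈·⌉ = 508
j=3: r + 2k = 771.092666… → ⌈·⌉ = 772
j=4: r + 3k = 1034.426 → ⌈·⌉ = 1035
j=5: r + 4k = 1297.759333… → ⌈·⌉ = 1298
j=6: r + 5k = 1561.092666… → ⌈·⌉ = 1562
j=7: r + 6k = 1824.426 → ⌈·⌉ = 1825
j=8: r + 7k = 2087.759333… → ⌈·⌉ = 2088
j=9: r + 8k = 2351.092666… → ⌈·⌉ = 2352
j=10: r + 9k = 2614.426 → ⌈·⌉ = 2615
j=11: r + 10k = 2877.759333… → ⌈·⌉ = 2878
j=12: r + 11k = 3141.092666… → ⌈·⌉ = 3142

245, 508, 772, 1035, 1298, 1562, 1825, 2088, 2352, 2615, 2878, 3142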